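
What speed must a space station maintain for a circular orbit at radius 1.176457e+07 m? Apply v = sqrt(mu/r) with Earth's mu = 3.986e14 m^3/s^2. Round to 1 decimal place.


Step 1: mu / r = 3.986e14 / 1.176457e+07 = 33881391.3301
Step 2: v = sqrt(33881391.3301) = 5820.8 m/s

5820.8


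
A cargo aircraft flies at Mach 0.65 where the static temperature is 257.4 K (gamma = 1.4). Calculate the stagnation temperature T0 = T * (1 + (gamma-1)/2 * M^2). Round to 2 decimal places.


Step 1: (gamma-1)/2 = 0.2
Step 2: M^2 = 0.4225
Step 3: 1 + 0.2 * 0.4225 = 1.0845
Step 4: T0 = 257.4 * 1.0845 = 279.15 K

279.15


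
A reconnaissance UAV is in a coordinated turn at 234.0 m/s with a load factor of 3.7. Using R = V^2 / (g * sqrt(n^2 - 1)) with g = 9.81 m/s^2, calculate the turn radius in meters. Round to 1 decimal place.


Step 1: V^2 = 234.0^2 = 54756.0
Step 2: n^2 - 1 = 3.7^2 - 1 = 12.69
Step 3: sqrt(12.69) = 3.562303
Step 4: R = 54756.0 / (9.81 * 3.562303) = 1566.9 m

1566.9


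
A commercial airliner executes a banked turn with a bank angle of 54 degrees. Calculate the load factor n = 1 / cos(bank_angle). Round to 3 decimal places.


Step 1: Convert 54 degrees to radians = 0.942478
Step 2: cos(54 deg) = 0.587785
Step 3: n = 1 / 0.587785 = 1.701

1.701


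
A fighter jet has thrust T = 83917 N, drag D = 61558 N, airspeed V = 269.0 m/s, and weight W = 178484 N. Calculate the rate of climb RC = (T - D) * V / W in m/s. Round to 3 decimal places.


Step 1: Excess thrust = T - D = 83917 - 61558 = 22359 N
Step 2: Excess power = 22359 * 269.0 = 6014571.0 W
Step 3: RC = 6014571.0 / 178484 = 33.698 m/s

33.698


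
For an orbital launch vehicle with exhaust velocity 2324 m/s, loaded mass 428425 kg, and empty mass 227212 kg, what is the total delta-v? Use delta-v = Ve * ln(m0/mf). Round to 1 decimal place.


Step 1: Mass ratio m0/mf = 428425 / 227212 = 1.885574
Step 2: ln(1.885574) = 0.634232
Step 3: delta-v = 2324 * 0.634232 = 1474.0 m/s

1474.0


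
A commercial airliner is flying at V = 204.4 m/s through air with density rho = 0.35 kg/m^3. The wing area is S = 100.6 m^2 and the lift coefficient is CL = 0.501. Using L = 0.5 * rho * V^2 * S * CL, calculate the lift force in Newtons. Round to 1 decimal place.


Step 1: Calculate dynamic pressure q = 0.5 * 0.35 * 204.4^2 = 0.5 * 0.35 * 41779.36 = 7311.388 Pa
Step 2: Multiply by wing area and lift coefficient: L = 7311.388 * 100.6 * 0.501
Step 3: L = 735525.6328 * 0.501 = 368498.3 N

368498.3


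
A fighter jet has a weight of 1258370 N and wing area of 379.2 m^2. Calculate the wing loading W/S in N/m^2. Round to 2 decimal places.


Step 1: Wing loading = W / S = 1258370 / 379.2
Step 2: Wing loading = 3318.49 N/m^2

3318.49


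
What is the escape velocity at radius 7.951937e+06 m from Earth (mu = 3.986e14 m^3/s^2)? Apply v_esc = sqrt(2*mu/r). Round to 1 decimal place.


Step 1: 2*mu/r = 2 * 3.986e14 / 7.951937e+06 = 100252303.3067
Step 2: v_esc = sqrt(100252303.3067) = 10012.6 m/s

10012.6


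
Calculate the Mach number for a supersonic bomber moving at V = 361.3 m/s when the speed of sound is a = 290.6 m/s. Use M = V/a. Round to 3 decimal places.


Step 1: M = V / a = 361.3 / 290.6
Step 2: M = 1.243

1.243


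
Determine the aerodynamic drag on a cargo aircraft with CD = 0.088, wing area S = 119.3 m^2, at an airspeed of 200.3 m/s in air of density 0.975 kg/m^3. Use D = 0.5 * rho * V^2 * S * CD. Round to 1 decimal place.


Step 1: Dynamic pressure q = 0.5 * 0.975 * 200.3^2 = 19558.5439 Pa
Step 2: Drag D = q * S * CD = 19558.5439 * 119.3 * 0.088
Step 3: D = 205333.4 N

205333.4


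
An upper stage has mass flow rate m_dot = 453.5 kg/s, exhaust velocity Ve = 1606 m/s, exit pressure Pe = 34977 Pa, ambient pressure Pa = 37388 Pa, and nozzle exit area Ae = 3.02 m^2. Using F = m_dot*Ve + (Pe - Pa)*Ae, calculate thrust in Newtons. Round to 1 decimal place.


Step 1: Momentum thrust = m_dot * Ve = 453.5 * 1606 = 728321.0 N
Step 2: Pressure thrust = (Pe - Pa) * Ae = (34977 - 37388) * 3.02 = -7281.22 N
Step 3: Total thrust F = 728321.0 + -7281.22 = 721039.8 N

721039.8


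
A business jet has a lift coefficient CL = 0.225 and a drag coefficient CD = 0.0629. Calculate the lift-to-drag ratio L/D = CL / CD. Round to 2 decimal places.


Step 1: L/D = CL / CD = 0.225 / 0.0629
Step 2: L/D = 3.58

3.58


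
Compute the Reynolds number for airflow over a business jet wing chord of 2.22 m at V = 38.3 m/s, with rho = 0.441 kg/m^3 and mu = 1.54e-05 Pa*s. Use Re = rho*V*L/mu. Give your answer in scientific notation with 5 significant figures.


Step 1: Numerator = rho * V * L = 0.441 * 38.3 * 2.22 = 37.496466
Step 2: Re = 37.496466 / 1.54e-05
Step 3: Re = 2.4348e+06

2.4348e+06


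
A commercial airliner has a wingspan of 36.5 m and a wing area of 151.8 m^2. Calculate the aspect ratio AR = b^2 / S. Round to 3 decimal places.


Step 1: b^2 = 36.5^2 = 1332.25
Step 2: AR = 1332.25 / 151.8 = 8.776

8.776


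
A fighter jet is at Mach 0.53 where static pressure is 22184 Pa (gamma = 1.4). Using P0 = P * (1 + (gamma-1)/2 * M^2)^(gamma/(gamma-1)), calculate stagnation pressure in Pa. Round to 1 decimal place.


Step 1: (gamma-1)/2 * M^2 = 0.2 * 0.2809 = 0.05618
Step 2: 1 + 0.05618 = 1.05618
Step 3: Exponent gamma/(gamma-1) = 3.5
Step 4: P0 = 22184 * 1.05618^3.5 = 26861.0 Pa

26861.0


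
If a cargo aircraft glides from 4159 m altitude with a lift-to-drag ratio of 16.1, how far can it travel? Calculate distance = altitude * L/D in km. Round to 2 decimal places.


Step 1: Glide distance = altitude * L/D = 4159 * 16.1 = 66959.9 m
Step 2: Convert to km: 66959.9 / 1000 = 66.96 km

66.96


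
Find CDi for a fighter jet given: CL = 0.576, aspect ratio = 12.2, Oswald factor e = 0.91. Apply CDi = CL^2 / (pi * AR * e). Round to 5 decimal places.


Step 1: CL^2 = 0.576^2 = 0.331776
Step 2: pi * AR * e = 3.14159 * 12.2 * 0.91 = 34.877962
Step 3: CDi = 0.331776 / 34.877962 = 0.00951

0.00951


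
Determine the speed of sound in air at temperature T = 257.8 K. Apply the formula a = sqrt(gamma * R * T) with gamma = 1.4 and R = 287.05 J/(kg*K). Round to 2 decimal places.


Step 1: gamma * R * T = 1.4 * 287.05 * 257.8 = 103602.086
Step 2: a = sqrt(103602.086) = 321.87 m/s

321.87


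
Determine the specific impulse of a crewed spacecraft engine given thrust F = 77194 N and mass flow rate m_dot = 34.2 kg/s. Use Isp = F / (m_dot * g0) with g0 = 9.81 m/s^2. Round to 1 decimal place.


Step 1: m_dot * g0 = 34.2 * 9.81 = 335.5
Step 2: Isp = 77194 / 335.5 = 230.1 s

230.1


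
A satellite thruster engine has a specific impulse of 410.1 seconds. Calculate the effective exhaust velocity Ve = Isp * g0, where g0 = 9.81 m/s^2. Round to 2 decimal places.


Step 1: Ve = Isp * g0 = 410.1 * 9.81
Step 2: Ve = 4023.08 m/s

4023.08


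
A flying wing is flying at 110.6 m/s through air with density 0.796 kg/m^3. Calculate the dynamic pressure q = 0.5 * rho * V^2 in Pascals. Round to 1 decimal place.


Step 1: V^2 = 110.6^2 = 12232.36
Step 2: q = 0.5 * 0.796 * 12232.36
Step 3: q = 4868.5 Pa

4868.5


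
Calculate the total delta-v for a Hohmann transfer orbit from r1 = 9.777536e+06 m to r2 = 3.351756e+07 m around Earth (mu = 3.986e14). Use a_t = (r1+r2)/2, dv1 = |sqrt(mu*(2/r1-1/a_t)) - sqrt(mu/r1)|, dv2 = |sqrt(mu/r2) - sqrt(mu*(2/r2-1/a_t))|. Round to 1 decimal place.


Step 1: Transfer semi-major axis a_t = (9.777536e+06 + 3.351756e+07) / 2 = 2.164755e+07 m
Step 2: v1 (circular at r1) = sqrt(mu/r1) = 6384.9 m/s
Step 3: v_t1 = sqrt(mu*(2/r1 - 1/a_t)) = 7944.85 m/s
Step 4: dv1 = |7944.85 - 6384.9| = 1559.95 m/s
Step 5: v2 (circular at r2) = 3448.52 m/s, v_t2 = 2317.62 m/s
Step 6: dv2 = |3448.52 - 2317.62| = 1130.89 m/s
Step 7: Total delta-v = 1559.95 + 1130.89 = 2690.8 m/s

2690.8


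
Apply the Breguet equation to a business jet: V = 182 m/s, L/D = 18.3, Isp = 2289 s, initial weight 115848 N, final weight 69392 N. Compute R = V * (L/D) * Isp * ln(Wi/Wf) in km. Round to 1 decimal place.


Step 1: Coefficient = V * (L/D) * Isp = 182 * 18.3 * 2289 = 7623743.4 m
Step 2: Wi/Wf = 115848 / 69392 = 1.669472
Step 3: ln(1.669472) = 0.512507
Step 4: R = 7623743.4 * 0.512507 = 3907224.9 m = 3907.2 km

3907.2


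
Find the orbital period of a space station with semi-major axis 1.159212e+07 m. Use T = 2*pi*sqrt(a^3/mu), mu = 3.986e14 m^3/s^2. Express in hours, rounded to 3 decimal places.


Step 1: a^3 / mu = 1.557717e+21 / 3.986e14 = 3.907971e+06
Step 2: sqrt(3.907971e+06) = 1976.8588 s
Step 3: T = 2*pi * 1976.8588 = 12420.97 s
Step 4: T in hours = 12420.97 / 3600 = 3.450 hours

3.450


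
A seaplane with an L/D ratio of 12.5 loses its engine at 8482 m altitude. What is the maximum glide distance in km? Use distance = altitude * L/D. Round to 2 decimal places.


Step 1: Glide distance = altitude * L/D = 8482 * 12.5 = 106025.0 m
Step 2: Convert to km: 106025.0 / 1000 = 106.03 km

106.03


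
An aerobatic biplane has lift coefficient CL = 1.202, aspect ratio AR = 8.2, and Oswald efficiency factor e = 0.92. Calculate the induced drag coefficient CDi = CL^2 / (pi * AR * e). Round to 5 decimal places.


Step 1: CL^2 = 1.202^2 = 1.444804
Step 2: pi * AR * e = 3.14159 * 8.2 * 0.92 = 23.700175
Step 3: CDi = 1.444804 / 23.700175 = 0.06096

0.06096


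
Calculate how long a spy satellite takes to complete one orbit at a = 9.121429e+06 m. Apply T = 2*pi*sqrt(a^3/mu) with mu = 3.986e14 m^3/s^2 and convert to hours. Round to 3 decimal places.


Step 1: a^3 / mu = 7.589072e+20 / 3.986e14 = 1.903932e+06
Step 2: sqrt(1.903932e+06) = 1379.8303 s
Step 3: T = 2*pi * 1379.8303 = 8669.73 s
Step 4: T in hours = 8669.73 / 3600 = 2.408 hours

2.408


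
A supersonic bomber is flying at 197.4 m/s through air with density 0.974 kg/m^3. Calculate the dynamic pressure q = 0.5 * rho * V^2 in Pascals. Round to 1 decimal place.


Step 1: V^2 = 197.4^2 = 38966.76
Step 2: q = 0.5 * 0.974 * 38966.76
Step 3: q = 18976.8 Pa

18976.8


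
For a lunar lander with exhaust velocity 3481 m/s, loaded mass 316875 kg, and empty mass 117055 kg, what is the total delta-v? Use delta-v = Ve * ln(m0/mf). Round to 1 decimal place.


Step 1: Mass ratio m0/mf = 316875 / 117055 = 2.707061
Step 2: ln(2.707061) = 0.995863
Step 3: delta-v = 3481 * 0.995863 = 3466.6 m/s

3466.6


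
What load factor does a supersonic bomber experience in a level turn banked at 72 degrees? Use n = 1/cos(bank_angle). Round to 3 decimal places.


Step 1: Convert 72 degrees to radians = 1.256637
Step 2: cos(72 deg) = 0.309017
Step 3: n = 1 / 0.309017 = 3.236

3.236


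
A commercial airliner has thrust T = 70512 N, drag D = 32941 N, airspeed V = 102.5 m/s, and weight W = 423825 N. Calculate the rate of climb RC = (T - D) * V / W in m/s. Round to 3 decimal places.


Step 1: Excess thrust = T - D = 70512 - 32941 = 37571 N
Step 2: Excess power = 37571 * 102.5 = 3851027.5 W
Step 3: RC = 3851027.5 / 423825 = 9.086 m/s

9.086


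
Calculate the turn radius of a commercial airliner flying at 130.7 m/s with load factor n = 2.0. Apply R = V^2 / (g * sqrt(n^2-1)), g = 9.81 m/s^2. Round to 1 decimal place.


Step 1: V^2 = 130.7^2 = 17082.49
Step 2: n^2 - 1 = 2.0^2 - 1 = 3.0
Step 3: sqrt(3.0) = 1.732051
Step 4: R = 17082.49 / (9.81 * 1.732051) = 1005.4 m

1005.4


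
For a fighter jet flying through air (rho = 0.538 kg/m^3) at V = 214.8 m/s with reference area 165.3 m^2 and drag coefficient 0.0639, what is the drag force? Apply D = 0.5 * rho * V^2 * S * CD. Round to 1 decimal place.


Step 1: Dynamic pressure q = 0.5 * 0.538 * 214.8^2 = 12411.4018 Pa
Step 2: Drag D = q * S * CD = 12411.4018 * 165.3 * 0.0639
Step 3: D = 131097.5 N

131097.5


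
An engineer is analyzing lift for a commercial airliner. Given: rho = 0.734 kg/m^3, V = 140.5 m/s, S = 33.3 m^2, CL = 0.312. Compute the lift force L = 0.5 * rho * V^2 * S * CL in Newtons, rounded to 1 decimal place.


Step 1: Calculate dynamic pressure q = 0.5 * 0.734 * 140.5^2 = 0.5 * 0.734 * 19740.25 = 7244.6717 Pa
Step 2: Multiply by wing area and lift coefficient: L = 7244.6717 * 33.3 * 0.312
Step 3: L = 241247.5693 * 0.312 = 75269.2 N

75269.2


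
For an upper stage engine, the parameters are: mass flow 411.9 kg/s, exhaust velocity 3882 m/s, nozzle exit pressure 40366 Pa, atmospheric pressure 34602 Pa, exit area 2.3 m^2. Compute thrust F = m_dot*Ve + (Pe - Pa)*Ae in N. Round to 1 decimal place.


Step 1: Momentum thrust = m_dot * Ve = 411.9 * 3882 = 1598995.8 N
Step 2: Pressure thrust = (Pe - Pa) * Ae = (40366 - 34602) * 2.3 = 13257.2 N
Step 3: Total thrust F = 1598995.8 + 13257.2 = 1612253.0 N

1612253.0


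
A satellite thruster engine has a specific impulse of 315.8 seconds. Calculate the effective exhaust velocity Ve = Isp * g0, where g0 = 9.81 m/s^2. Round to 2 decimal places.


Step 1: Ve = Isp * g0 = 315.8 * 9.81
Step 2: Ve = 3098.00 m/s

3098.00


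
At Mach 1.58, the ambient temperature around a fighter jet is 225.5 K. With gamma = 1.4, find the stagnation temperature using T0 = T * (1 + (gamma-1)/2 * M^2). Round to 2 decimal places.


Step 1: (gamma-1)/2 = 0.2
Step 2: M^2 = 2.4964
Step 3: 1 + 0.2 * 2.4964 = 1.49928
Step 4: T0 = 225.5 * 1.49928 = 338.09 K

338.09


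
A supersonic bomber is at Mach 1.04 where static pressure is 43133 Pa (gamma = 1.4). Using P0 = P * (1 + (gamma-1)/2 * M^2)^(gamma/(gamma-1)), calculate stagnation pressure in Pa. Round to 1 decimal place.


Step 1: (gamma-1)/2 * M^2 = 0.2 * 1.0816 = 0.21632
Step 2: 1 + 0.21632 = 1.21632
Step 3: Exponent gamma/(gamma-1) = 3.5
Step 4: P0 = 43133 * 1.21632^3.5 = 85600.7 Pa

85600.7


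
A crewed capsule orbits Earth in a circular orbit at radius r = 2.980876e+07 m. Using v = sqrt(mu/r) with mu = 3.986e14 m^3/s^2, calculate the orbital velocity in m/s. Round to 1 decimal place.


Step 1: mu / r = 3.986e14 / 2.980876e+07 = 13371908.1237
Step 2: v = sqrt(13371908.1237) = 3656.8 m/s

3656.8


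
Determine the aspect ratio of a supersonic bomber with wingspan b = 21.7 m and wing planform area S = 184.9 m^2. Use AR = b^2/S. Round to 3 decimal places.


Step 1: b^2 = 21.7^2 = 470.89
Step 2: AR = 470.89 / 184.9 = 2.547

2.547


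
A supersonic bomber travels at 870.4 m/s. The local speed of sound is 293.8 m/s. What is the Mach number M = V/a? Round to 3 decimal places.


Step 1: M = V / a = 870.4 / 293.8
Step 2: M = 2.963

2.963


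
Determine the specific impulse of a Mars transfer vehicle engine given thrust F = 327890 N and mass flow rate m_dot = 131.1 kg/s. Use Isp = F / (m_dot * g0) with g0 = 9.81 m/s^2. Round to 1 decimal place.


Step 1: m_dot * g0 = 131.1 * 9.81 = 1286.09
Step 2: Isp = 327890 / 1286.09 = 255.0 s

255.0


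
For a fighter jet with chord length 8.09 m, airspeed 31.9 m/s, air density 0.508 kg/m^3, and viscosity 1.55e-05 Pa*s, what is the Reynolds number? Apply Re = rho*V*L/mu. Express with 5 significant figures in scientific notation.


Step 1: Numerator = rho * V * L = 0.508 * 31.9 * 8.09 = 131.100068
Step 2: Re = 131.100068 / 1.55e-05
Step 3: Re = 8.4581e+06

8.4581e+06


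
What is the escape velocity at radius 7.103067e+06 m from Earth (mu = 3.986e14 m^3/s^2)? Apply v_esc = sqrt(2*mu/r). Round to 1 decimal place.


Step 1: 2*mu/r = 2 * 3.986e14 / 7.103067e+06 = 112233208.5562
Step 2: v_esc = sqrt(112233208.5562) = 10594.0 m/s

10594.0


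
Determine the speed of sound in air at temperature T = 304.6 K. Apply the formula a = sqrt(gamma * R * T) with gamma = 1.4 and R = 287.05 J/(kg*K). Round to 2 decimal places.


Step 1: gamma * R * T = 1.4 * 287.05 * 304.6 = 122409.602
Step 2: a = sqrt(122409.602) = 349.87 m/s

349.87


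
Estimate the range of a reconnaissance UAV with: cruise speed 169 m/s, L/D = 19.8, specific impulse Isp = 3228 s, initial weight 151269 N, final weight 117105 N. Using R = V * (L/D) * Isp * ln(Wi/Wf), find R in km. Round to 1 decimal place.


Step 1: Coefficient = V * (L/D) * Isp = 169 * 19.8 * 3228 = 10801533.6 m
Step 2: Wi/Wf = 151269 / 117105 = 1.291738
Step 3: ln(1.291738) = 0.255989
Step 4: R = 10801533.6 * 0.255989 = 2765071.0 m = 2765.1 km

2765.1


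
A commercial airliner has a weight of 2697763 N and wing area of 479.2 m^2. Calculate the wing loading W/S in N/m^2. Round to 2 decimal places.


Step 1: Wing loading = W / S = 2697763 / 479.2
Step 2: Wing loading = 5629.72 N/m^2

5629.72


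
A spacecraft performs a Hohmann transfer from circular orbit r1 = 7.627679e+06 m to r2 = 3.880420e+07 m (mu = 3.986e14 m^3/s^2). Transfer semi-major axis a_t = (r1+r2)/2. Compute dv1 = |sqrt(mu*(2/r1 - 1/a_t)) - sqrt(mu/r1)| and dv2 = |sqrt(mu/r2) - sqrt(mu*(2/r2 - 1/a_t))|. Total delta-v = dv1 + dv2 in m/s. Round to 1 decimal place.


Step 1: Transfer semi-major axis a_t = (7.627679e+06 + 3.880420e+07) / 2 = 2.321594e+07 m
Step 2: v1 (circular at r1) = sqrt(mu/r1) = 7228.9 m/s
Step 3: v_t1 = sqrt(mu*(2/r1 - 1/a_t)) = 9345.85 m/s
Step 4: dv1 = |9345.85 - 7228.9| = 2116.94 m/s
Step 5: v2 (circular at r2) = 3205.01 m/s, v_t2 = 1837.1 m/s
Step 6: dv2 = |3205.01 - 1837.1| = 1367.91 m/s
Step 7: Total delta-v = 2116.94 + 1367.91 = 3484.9 m/s

3484.9


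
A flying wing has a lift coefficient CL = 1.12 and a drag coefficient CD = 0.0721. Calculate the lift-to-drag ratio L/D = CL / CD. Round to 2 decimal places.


Step 1: L/D = CL / CD = 1.12 / 0.0721
Step 2: L/D = 15.53

15.53


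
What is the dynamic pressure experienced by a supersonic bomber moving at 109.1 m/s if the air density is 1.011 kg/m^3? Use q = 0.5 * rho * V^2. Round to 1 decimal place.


Step 1: V^2 = 109.1^2 = 11902.81
Step 2: q = 0.5 * 1.011 * 11902.81
Step 3: q = 6016.9 Pa

6016.9


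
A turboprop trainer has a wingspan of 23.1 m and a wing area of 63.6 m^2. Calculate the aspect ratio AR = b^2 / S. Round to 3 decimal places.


Step 1: b^2 = 23.1^2 = 533.61
Step 2: AR = 533.61 / 63.6 = 8.390

8.390


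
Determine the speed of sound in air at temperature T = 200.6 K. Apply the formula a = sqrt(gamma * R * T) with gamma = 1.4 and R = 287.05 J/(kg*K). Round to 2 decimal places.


Step 1: gamma * R * T = 1.4 * 287.05 * 200.6 = 80615.122
Step 2: a = sqrt(80615.122) = 283.93 m/s

283.93


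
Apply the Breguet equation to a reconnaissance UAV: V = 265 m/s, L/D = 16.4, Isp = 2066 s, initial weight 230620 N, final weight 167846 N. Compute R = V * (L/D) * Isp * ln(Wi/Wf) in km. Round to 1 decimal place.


Step 1: Coefficient = V * (L/D) * Isp = 265 * 16.4 * 2066 = 8978836.0 m
Step 2: Wi/Wf = 230620 / 167846 = 1.373998
Step 3: ln(1.373998) = 0.317724
Step 4: R = 8978836.0 * 0.317724 = 2852795.7 m = 2852.8 km

2852.8


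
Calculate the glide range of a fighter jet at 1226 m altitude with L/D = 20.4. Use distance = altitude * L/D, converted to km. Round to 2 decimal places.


Step 1: Glide distance = altitude * L/D = 1226 * 20.4 = 25010.4 m
Step 2: Convert to km: 25010.4 / 1000 = 25.01 km

25.01


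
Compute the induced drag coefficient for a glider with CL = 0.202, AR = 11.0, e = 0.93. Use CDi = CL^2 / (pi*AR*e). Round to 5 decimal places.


Step 1: CL^2 = 0.202^2 = 0.040804
Step 2: pi * AR * e = 3.14159 * 11.0 * 0.93 = 32.138493
Step 3: CDi = 0.040804 / 32.138493 = 0.00127

0.00127


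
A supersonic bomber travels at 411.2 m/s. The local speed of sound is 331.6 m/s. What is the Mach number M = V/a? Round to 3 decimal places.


Step 1: M = V / a = 411.2 / 331.6
Step 2: M = 1.240

1.240


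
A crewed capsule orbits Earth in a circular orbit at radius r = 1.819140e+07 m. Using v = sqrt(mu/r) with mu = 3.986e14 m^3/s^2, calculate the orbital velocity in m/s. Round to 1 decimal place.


Step 1: mu / r = 3.986e14 / 1.819140e+07 = 21911452.6644
Step 2: v = sqrt(21911452.6644) = 4681.0 m/s

4681.0


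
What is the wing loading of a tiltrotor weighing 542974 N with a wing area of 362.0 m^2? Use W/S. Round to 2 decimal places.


Step 1: Wing loading = W / S = 542974 / 362.0
Step 2: Wing loading = 1499.93 N/m^2

1499.93


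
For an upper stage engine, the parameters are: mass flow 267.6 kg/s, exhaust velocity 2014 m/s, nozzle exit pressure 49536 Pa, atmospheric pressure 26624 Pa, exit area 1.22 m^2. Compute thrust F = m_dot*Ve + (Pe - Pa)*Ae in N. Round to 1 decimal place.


Step 1: Momentum thrust = m_dot * Ve = 267.6 * 2014 = 538946.4 N
Step 2: Pressure thrust = (Pe - Pa) * Ae = (49536 - 26624) * 1.22 = 27952.64 N
Step 3: Total thrust F = 538946.4 + 27952.64 = 566899.0 N

566899.0


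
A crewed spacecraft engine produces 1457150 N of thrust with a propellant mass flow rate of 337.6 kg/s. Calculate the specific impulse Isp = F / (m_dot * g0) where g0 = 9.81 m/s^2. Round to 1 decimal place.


Step 1: m_dot * g0 = 337.6 * 9.81 = 3311.86
Step 2: Isp = 1457150 / 3311.86 = 440.0 s

440.0


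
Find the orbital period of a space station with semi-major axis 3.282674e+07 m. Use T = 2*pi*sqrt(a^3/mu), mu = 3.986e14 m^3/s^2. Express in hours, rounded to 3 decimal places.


Step 1: a^3 / mu = 3.537393e+22 / 3.986e14 = 8.874542e+07
Step 2: sqrt(8.874542e+07) = 9420.479 s
Step 3: T = 2*pi * 9420.479 = 59190.62 s
Step 4: T in hours = 59190.62 / 3600 = 16.442 hours

16.442


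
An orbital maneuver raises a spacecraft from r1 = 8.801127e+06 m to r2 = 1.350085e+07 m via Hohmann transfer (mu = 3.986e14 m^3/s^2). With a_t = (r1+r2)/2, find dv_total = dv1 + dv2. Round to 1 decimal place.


Step 1: Transfer semi-major axis a_t = (8.801127e+06 + 1.350085e+07) / 2 = 1.115099e+07 m
Step 2: v1 (circular at r1) = sqrt(mu/r1) = 6729.76 m/s
Step 3: v_t1 = sqrt(mu*(2/r1 - 1/a_t)) = 7404.97 m/s
Step 4: dv1 = |7404.97 - 6729.76| = 675.21 m/s
Step 5: v2 (circular at r2) = 5433.61 m/s, v_t2 = 4827.26 m/s
Step 6: dv2 = |5433.61 - 4827.26| = 606.35 m/s
Step 7: Total delta-v = 675.21 + 606.35 = 1281.6 m/s

1281.6


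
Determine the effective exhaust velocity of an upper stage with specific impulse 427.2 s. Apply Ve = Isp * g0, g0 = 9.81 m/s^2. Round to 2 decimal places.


Step 1: Ve = Isp * g0 = 427.2 * 9.81
Step 2: Ve = 4190.83 m/s

4190.83


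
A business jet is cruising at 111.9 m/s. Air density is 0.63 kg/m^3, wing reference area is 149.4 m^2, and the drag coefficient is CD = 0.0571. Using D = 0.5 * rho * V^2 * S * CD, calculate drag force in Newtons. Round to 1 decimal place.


Step 1: Dynamic pressure q = 0.5 * 0.63 * 111.9^2 = 3944.3072 Pa
Step 2: Drag D = q * S * CD = 3944.3072 * 149.4 * 0.0571
Step 3: D = 33647.9 N

33647.9


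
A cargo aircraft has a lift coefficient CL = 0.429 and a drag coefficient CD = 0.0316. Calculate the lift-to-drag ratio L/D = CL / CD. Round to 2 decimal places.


Step 1: L/D = CL / CD = 0.429 / 0.0316
Step 2: L/D = 13.58

13.58


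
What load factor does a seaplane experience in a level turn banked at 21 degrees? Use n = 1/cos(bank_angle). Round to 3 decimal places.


Step 1: Convert 21 degrees to radians = 0.366519
Step 2: cos(21 deg) = 0.93358
Step 3: n = 1 / 0.93358 = 1.071

1.071


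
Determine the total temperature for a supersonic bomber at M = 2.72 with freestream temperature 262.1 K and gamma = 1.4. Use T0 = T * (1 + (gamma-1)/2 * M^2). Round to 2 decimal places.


Step 1: (gamma-1)/2 = 0.2
Step 2: M^2 = 7.3984
Step 3: 1 + 0.2 * 7.3984 = 2.47968
Step 4: T0 = 262.1 * 2.47968 = 649.92 K

649.92


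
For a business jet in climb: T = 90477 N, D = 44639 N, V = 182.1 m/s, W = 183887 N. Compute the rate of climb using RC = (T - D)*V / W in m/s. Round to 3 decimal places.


Step 1: Excess thrust = T - D = 90477 - 44639 = 45838 N
Step 2: Excess power = 45838 * 182.1 = 8347099.8 W
Step 3: RC = 8347099.8 / 183887 = 45.393 m/s

45.393


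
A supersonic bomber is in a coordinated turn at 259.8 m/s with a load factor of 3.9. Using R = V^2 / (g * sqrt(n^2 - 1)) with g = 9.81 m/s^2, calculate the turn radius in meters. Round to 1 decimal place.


Step 1: V^2 = 259.8^2 = 67496.04
Step 2: n^2 - 1 = 3.9^2 - 1 = 14.21
Step 3: sqrt(14.21) = 3.769615
Step 4: R = 67496.04 / (9.81 * 3.769615) = 1825.2 m

1825.2


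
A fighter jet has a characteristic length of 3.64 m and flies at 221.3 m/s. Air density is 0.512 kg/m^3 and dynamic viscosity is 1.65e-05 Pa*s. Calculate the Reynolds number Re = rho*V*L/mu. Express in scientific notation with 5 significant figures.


Step 1: Numerator = rho * V * L = 0.512 * 221.3 * 3.64 = 412.432384
Step 2: Re = 412.432384 / 1.65e-05
Step 3: Re = 2.4996e+07

2.4996e+07


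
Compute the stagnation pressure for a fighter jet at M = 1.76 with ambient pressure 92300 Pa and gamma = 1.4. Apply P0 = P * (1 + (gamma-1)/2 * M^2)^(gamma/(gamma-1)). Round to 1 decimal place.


Step 1: (gamma-1)/2 * M^2 = 0.2 * 3.0976 = 0.61952
Step 2: 1 + 0.61952 = 1.61952
Step 3: Exponent gamma/(gamma-1) = 3.5
Step 4: P0 = 92300 * 1.61952^3.5 = 498946.3 Pa

498946.3


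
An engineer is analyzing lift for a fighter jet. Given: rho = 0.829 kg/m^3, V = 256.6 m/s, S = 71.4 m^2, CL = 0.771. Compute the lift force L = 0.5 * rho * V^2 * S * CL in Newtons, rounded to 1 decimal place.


Step 1: Calculate dynamic pressure q = 0.5 * 0.829 * 256.6^2 = 0.5 * 0.829 * 65843.56 = 27292.1556 Pa
Step 2: Multiply by wing area and lift coefficient: L = 27292.1556 * 71.4 * 0.771
Step 3: L = 1948659.9113 * 0.771 = 1502416.8 N

1502416.8


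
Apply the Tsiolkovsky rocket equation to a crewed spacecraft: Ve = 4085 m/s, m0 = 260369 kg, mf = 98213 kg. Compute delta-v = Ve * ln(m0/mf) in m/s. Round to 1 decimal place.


Step 1: Mass ratio m0/mf = 260369 / 98213 = 2.651065
Step 2: ln(2.651065) = 0.974961
Step 3: delta-v = 4085 * 0.974961 = 3982.7 m/s

3982.7


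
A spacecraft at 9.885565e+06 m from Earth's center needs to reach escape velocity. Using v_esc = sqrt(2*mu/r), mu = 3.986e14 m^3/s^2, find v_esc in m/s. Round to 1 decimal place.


Step 1: 2*mu/r = 2 * 3.986e14 / 9.885565e+06 = 80642836.2972
Step 2: v_esc = sqrt(80642836.2972) = 8980.1 m/s

8980.1


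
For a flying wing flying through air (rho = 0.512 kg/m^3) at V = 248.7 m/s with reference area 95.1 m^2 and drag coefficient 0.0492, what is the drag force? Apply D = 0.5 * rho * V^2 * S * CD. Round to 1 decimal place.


Step 1: Dynamic pressure q = 0.5 * 0.512 * 248.7^2 = 15834.0326 Pa
Step 2: Drag D = q * S * CD = 15834.0326 * 95.1 * 0.0492
Step 3: D = 74086.2 N

74086.2


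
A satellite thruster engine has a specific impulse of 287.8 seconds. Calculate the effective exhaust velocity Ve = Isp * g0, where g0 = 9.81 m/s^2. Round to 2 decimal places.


Step 1: Ve = Isp * g0 = 287.8 * 9.81
Step 2: Ve = 2823.32 m/s

2823.32


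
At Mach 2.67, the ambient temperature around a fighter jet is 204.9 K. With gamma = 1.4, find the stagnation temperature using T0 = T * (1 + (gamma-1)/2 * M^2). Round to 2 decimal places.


Step 1: (gamma-1)/2 = 0.2
Step 2: M^2 = 7.1289
Step 3: 1 + 0.2 * 7.1289 = 2.42578
Step 4: T0 = 204.9 * 2.42578 = 497.04 K

497.04


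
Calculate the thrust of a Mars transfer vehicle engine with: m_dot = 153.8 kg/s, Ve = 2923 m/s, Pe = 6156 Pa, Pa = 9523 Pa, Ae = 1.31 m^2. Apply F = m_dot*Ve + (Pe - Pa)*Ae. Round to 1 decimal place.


Step 1: Momentum thrust = m_dot * Ve = 153.8 * 2923 = 449557.4 N
Step 2: Pressure thrust = (Pe - Pa) * Ae = (6156 - 9523) * 1.31 = -4410.77 N
Step 3: Total thrust F = 449557.4 + -4410.77 = 445146.6 N

445146.6


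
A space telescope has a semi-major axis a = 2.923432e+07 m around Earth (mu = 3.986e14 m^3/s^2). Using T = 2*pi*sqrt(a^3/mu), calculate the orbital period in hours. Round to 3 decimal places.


Step 1: a^3 / mu = 2.498498e+22 / 3.986e14 = 6.268183e+07
Step 2: sqrt(6.268183e+07) = 7917.186 s
Step 3: T = 2*pi * 7917.186 = 49745.15 s
Step 4: T in hours = 49745.15 / 3600 = 13.818 hours

13.818


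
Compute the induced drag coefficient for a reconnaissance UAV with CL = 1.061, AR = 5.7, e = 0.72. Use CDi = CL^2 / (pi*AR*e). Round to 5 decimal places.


Step 1: CL^2 = 1.061^2 = 1.125721
Step 2: pi * AR * e = 3.14159 * 5.7 * 0.72 = 12.893096
Step 3: CDi = 1.125721 / 12.893096 = 0.08731

0.08731


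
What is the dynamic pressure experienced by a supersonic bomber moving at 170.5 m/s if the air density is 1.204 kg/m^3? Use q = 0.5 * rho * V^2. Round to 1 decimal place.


Step 1: V^2 = 170.5^2 = 29070.25
Step 2: q = 0.5 * 1.204 * 29070.25
Step 3: q = 17500.3 Pa

17500.3


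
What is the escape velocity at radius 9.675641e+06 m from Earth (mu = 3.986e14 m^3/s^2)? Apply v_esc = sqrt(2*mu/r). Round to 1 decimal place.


Step 1: 2*mu/r = 2 * 3.986e14 / 9.675641e+06 = 82392474.049
Step 2: v_esc = sqrt(82392474.049) = 9077.0 m/s

9077.0


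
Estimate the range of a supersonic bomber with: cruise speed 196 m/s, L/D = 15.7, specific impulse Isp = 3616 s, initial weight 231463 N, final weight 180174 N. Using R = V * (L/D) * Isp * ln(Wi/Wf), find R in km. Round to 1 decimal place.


Step 1: Coefficient = V * (L/D) * Isp = 196 * 15.7 * 3616 = 11127155.2 m
Step 2: Wi/Wf = 231463 / 180174 = 1.284664
Step 3: ln(1.284664) = 0.250497
Step 4: R = 11127155.2 * 0.250497 = 2787318.8 m = 2787.3 km

2787.3


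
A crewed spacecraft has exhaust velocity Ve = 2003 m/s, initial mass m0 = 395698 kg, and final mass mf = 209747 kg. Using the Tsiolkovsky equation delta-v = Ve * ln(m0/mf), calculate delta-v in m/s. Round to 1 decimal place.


Step 1: Mass ratio m0/mf = 395698 / 209747 = 1.886549
Step 2: ln(1.886549) = 0.634749
Step 3: delta-v = 2003 * 0.634749 = 1271.4 m/s

1271.4


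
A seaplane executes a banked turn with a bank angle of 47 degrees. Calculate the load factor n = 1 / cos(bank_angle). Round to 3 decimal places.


Step 1: Convert 47 degrees to radians = 0.820305
Step 2: cos(47 deg) = 0.681998
Step 3: n = 1 / 0.681998 = 1.466

1.466


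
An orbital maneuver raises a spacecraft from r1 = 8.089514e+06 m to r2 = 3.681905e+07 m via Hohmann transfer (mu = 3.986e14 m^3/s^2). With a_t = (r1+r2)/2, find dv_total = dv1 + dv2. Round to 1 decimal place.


Step 1: Transfer semi-major axis a_t = (8.089514e+06 + 3.681905e+07) / 2 = 2.245428e+07 m
Step 2: v1 (circular at r1) = sqrt(mu/r1) = 7019.52 m/s
Step 3: v_t1 = sqrt(mu*(2/r1 - 1/a_t)) = 8988.64 m/s
Step 4: dv1 = |8988.64 - 7019.52| = 1969.12 m/s
Step 5: v2 (circular at r2) = 3290.28 m/s, v_t2 = 1974.89 m/s
Step 6: dv2 = |3290.28 - 1974.89| = 1315.38 m/s
Step 7: Total delta-v = 1969.12 + 1315.38 = 3284.5 m/s

3284.5


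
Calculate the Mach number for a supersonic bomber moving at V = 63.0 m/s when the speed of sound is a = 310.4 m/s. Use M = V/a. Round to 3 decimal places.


Step 1: M = V / a = 63.0 / 310.4
Step 2: M = 0.203

0.203


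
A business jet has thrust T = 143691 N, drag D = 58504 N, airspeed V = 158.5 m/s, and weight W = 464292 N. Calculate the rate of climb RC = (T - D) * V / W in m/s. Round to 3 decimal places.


Step 1: Excess thrust = T - D = 143691 - 58504 = 85187 N
Step 2: Excess power = 85187 * 158.5 = 13502139.5 W
Step 3: RC = 13502139.5 / 464292 = 29.081 m/s

29.081


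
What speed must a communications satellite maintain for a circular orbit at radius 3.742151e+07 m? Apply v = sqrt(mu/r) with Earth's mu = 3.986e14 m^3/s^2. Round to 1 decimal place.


Step 1: mu / r = 3.986e14 / 3.742151e+07 = 10651627.9006
Step 2: v = sqrt(10651627.9006) = 3263.7 m/s

3263.7


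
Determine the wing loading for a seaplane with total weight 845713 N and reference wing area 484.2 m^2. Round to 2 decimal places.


Step 1: Wing loading = W / S = 845713 / 484.2
Step 2: Wing loading = 1746.62 N/m^2

1746.62


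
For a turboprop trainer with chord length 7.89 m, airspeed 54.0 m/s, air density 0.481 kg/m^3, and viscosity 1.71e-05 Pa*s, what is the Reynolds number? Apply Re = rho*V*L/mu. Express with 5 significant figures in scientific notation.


Step 1: Numerator = rho * V * L = 0.481 * 54.0 * 7.89 = 204.93486
Step 2: Re = 204.93486 / 1.71e-05
Step 3: Re = 1.1984e+07

1.1984e+07


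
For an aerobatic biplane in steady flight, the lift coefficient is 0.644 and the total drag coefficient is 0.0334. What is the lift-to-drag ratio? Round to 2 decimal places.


Step 1: L/D = CL / CD = 0.644 / 0.0334
Step 2: L/D = 19.28

19.28


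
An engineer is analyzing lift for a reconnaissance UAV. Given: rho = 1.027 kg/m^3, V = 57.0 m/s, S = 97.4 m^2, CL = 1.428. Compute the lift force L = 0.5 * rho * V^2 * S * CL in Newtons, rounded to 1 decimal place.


Step 1: Calculate dynamic pressure q = 0.5 * 1.027 * 57.0^2 = 0.5 * 1.027 * 3249.0 = 1668.3615 Pa
Step 2: Multiply by wing area and lift coefficient: L = 1668.3615 * 97.4 * 1.428
Step 3: L = 162498.4101 * 1.428 = 232047.7 N

232047.7


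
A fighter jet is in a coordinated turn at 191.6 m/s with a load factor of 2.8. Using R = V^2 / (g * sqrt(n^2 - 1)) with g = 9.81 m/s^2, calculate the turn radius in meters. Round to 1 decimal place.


Step 1: V^2 = 191.6^2 = 36710.56
Step 2: n^2 - 1 = 2.8^2 - 1 = 6.84
Step 3: sqrt(6.84) = 2.615339
Step 4: R = 36710.56 / (9.81 * 2.615339) = 1430.8 m

1430.8


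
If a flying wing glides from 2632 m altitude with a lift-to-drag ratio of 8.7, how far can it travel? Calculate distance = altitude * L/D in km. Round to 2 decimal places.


Step 1: Glide distance = altitude * L/D = 2632 * 8.7 = 22898.4 m
Step 2: Convert to km: 22898.4 / 1000 = 22.90 km

22.90


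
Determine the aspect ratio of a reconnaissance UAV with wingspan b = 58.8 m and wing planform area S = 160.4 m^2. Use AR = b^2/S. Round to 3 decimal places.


Step 1: b^2 = 58.8^2 = 3457.44
Step 2: AR = 3457.44 / 160.4 = 21.555

21.555


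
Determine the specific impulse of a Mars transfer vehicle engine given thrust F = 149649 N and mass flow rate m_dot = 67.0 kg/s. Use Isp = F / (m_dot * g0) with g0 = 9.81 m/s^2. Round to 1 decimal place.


Step 1: m_dot * g0 = 67.0 * 9.81 = 657.27
Step 2: Isp = 149649 / 657.27 = 227.7 s

227.7


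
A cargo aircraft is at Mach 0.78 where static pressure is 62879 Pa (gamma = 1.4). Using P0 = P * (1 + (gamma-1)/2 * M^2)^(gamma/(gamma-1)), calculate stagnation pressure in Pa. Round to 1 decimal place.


Step 1: (gamma-1)/2 * M^2 = 0.2 * 0.6084 = 0.12168
Step 2: 1 + 0.12168 = 1.12168
Step 3: Exponent gamma/(gamma-1) = 3.5
Step 4: P0 = 62879 * 1.12168^3.5 = 93982.5 Pa

93982.5


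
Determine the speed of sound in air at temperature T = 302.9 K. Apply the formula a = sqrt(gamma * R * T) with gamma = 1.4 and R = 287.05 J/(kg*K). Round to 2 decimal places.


Step 1: gamma * R * T = 1.4 * 287.05 * 302.9 = 121726.423
Step 2: a = sqrt(121726.423) = 348.89 m/s

348.89


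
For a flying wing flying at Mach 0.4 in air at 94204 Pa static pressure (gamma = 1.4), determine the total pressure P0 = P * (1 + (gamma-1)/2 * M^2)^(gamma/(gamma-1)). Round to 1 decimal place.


Step 1: (gamma-1)/2 * M^2 = 0.2 * 0.16 = 0.032
Step 2: 1 + 0.032 = 1.032
Step 3: Exponent gamma/(gamma-1) = 3.5
Step 4: P0 = 94204 * 1.032^3.5 = 105183.7 Pa

105183.7


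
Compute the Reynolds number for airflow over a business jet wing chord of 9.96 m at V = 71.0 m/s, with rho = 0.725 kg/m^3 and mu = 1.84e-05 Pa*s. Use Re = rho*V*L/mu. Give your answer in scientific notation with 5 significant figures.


Step 1: Numerator = rho * V * L = 0.725 * 71.0 * 9.96 = 512.691
Step 2: Re = 512.691 / 1.84e-05
Step 3: Re = 2.7864e+07

2.7864e+07


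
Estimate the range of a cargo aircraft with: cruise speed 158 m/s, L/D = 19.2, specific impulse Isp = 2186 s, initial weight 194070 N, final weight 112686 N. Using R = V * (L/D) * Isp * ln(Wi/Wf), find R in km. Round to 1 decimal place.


Step 1: Coefficient = V * (L/D) * Isp = 158 * 19.2 * 2186 = 6631449.6 m
Step 2: Wi/Wf = 194070 / 112686 = 1.722219
Step 3: ln(1.722219) = 0.543614
Step 4: R = 6631449.6 * 0.543614 = 3604947.0 m = 3604.9 km

3604.9


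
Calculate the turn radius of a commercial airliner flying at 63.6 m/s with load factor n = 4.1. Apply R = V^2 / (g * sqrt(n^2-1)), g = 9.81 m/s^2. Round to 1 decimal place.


Step 1: V^2 = 63.6^2 = 4044.96
Step 2: n^2 - 1 = 4.1^2 - 1 = 15.81
Step 3: sqrt(15.81) = 3.976179
Step 4: R = 4044.96 / (9.81 * 3.976179) = 103.7 m

103.7


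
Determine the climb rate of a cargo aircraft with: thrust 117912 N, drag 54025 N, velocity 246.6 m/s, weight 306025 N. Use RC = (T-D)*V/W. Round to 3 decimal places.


Step 1: Excess thrust = T - D = 117912 - 54025 = 63887 N
Step 2: Excess power = 63887 * 246.6 = 15754534.2 W
Step 3: RC = 15754534.2 / 306025 = 51.481 m/s

51.481


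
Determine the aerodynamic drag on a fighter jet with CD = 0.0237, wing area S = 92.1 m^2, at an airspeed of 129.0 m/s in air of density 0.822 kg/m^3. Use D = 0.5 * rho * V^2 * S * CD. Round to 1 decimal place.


Step 1: Dynamic pressure q = 0.5 * 0.822 * 129.0^2 = 6839.451 Pa
Step 2: Drag D = q * S * CD = 6839.451 * 92.1 * 0.0237
Step 3: D = 14928.9 N

14928.9


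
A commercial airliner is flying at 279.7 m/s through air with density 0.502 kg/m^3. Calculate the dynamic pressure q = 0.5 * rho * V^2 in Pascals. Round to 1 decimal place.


Step 1: V^2 = 279.7^2 = 78232.09
Step 2: q = 0.5 * 0.502 * 78232.09
Step 3: q = 19636.3 Pa

19636.3


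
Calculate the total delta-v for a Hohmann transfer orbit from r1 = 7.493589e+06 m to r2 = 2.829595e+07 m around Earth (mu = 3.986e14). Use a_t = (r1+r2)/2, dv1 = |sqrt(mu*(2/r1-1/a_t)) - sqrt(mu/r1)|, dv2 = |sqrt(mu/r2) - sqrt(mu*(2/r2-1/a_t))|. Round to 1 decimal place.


Step 1: Transfer semi-major axis a_t = (7.493589e+06 + 2.829595e+07) / 2 = 1.789477e+07 m
Step 2: v1 (circular at r1) = sqrt(mu/r1) = 7293.29 m/s
Step 3: v_t1 = sqrt(mu*(2/r1 - 1/a_t)) = 9171.13 m/s
Step 4: dv1 = |9171.13 - 7293.29| = 1877.84 m/s
Step 5: v2 (circular at r2) = 3753.24 m/s, v_t2 = 2428.78 m/s
Step 6: dv2 = |3753.24 - 2428.78| = 1324.46 m/s
Step 7: Total delta-v = 1877.84 + 1324.46 = 3202.3 m/s

3202.3


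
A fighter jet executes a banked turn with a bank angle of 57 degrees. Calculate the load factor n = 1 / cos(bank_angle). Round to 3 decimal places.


Step 1: Convert 57 degrees to radians = 0.994838
Step 2: cos(57 deg) = 0.544639
Step 3: n = 1 / 0.544639 = 1.836

1.836


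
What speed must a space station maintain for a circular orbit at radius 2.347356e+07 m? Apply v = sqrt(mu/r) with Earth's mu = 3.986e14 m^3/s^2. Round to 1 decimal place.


Step 1: mu / r = 3.986e14 / 2.347356e+07 = 16980807.3424
Step 2: v = sqrt(16980807.3424) = 4120.8 m/s

4120.8


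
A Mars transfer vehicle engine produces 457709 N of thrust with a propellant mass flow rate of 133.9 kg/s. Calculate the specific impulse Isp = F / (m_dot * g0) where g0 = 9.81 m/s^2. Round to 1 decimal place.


Step 1: m_dot * g0 = 133.9 * 9.81 = 1313.56
Step 2: Isp = 457709 / 1313.56 = 348.4 s

348.4


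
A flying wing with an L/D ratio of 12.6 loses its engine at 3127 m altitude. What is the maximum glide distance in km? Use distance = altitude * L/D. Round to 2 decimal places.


Step 1: Glide distance = altitude * L/D = 3127 * 12.6 = 39400.2 m
Step 2: Convert to km: 39400.2 / 1000 = 39.40 km

39.40


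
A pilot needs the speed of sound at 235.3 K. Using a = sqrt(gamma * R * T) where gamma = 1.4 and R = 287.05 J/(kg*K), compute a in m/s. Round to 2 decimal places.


Step 1: gamma * R * T = 1.4 * 287.05 * 235.3 = 94560.011
Step 2: a = sqrt(94560.011) = 307.51 m/s

307.51


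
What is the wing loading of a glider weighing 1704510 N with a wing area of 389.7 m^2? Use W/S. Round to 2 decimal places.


Step 1: Wing loading = W / S = 1704510 / 389.7
Step 2: Wing loading = 4373.90 N/m^2

4373.90


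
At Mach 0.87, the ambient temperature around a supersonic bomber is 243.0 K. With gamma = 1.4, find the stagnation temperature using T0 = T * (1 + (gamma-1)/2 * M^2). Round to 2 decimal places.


Step 1: (gamma-1)/2 = 0.2
Step 2: M^2 = 0.7569
Step 3: 1 + 0.2 * 0.7569 = 1.15138
Step 4: T0 = 243.0 * 1.15138 = 279.79 K

279.79


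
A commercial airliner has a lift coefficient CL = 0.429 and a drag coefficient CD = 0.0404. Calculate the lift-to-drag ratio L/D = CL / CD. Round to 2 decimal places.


Step 1: L/D = CL / CD = 0.429 / 0.0404
Step 2: L/D = 10.62

10.62


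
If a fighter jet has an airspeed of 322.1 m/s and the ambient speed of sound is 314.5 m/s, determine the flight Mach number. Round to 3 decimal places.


Step 1: M = V / a = 322.1 / 314.5
Step 2: M = 1.024

1.024
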